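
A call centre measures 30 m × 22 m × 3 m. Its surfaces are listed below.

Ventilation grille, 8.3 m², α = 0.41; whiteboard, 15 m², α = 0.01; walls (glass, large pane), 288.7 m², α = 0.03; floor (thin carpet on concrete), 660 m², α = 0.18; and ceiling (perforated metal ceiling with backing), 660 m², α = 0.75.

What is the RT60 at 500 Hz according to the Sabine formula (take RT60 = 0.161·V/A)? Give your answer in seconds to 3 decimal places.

0.509 sec

Total absorption A = 8.3·0.41 + 15·0.01 + 288.7·0.03 + 660·0.18 + 660·0.75
  = 3.403 + 0.150 + 8.661 + 118.800 + 495.000 = 626.014 m² sabins.
Volume V = 30 × 22 × 3 = 1980 m³.
T = 0.161 V/A = 0.161·1980/626.014 = 0.509 s.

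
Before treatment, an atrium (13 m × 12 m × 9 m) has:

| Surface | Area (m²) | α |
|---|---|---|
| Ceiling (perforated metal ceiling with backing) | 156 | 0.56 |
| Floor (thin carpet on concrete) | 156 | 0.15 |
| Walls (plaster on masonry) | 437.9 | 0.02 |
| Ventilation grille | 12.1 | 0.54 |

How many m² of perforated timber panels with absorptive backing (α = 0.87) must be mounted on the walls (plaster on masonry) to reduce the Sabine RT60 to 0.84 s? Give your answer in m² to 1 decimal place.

168.3

A₁ = Σ Sᵢαᵢ = 156*0.56 + 156*0.15 + 437.9*0.02 + 12.1*0.54 = 126.052 sabins.
Required A₂ = 0.161·1404/0.84 = 269.100 sabins.
Absorption to add: 269.100 − 126.052 = 143.048 sabins.
Each m² of panel replacing the walls (plaster on masonry) adds (0.87 − 0.02) = 0.85 sabins.
Area = ΔA/Δα = 143.048/0.85 = 168.3 m².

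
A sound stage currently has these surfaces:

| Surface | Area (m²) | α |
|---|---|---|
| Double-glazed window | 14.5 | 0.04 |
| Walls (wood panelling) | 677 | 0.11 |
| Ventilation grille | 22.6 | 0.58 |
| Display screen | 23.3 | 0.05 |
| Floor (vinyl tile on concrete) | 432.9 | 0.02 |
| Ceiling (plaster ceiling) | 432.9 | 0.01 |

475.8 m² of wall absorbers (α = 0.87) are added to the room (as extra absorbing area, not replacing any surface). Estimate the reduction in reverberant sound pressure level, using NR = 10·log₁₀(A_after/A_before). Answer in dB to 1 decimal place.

Equivalent absorption area: A_before = 14.5×0.04 + 677×0.11 + 22.6×0.58 + 23.3×0.05 + 432.9×0.02 + 432.9×0.01 = 102.310 m².
Treatment contributes 475.8·0.87 = 413.946 sabins.
New total A_after = 516.256 sabins.
NR = 10·log₁₀(516.256/102.310) = 7.0 dB.

7.0 dB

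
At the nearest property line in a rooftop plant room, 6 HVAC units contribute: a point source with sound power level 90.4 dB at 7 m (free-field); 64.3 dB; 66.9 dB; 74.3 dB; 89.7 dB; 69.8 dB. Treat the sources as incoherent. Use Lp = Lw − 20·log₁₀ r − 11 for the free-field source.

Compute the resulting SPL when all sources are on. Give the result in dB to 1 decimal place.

89.9 dB

Source at 7 m: Lp = 90.4 − 20·log₁₀(7) − 11 = 62.5 dB.
Σ 10^(Lᵢ/10) = 9.791e+08.
L_total = 10·log₁₀(9.791e+08) = 89.9 dB.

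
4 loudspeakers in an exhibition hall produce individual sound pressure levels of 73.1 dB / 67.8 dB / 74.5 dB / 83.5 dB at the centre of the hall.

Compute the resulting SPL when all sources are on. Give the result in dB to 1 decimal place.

Σ 10^(Lᵢ/10) = 2.785e+08.
L_total = 10·log₁₀(2.785e+08) = 84.4 dB.

84.4 dB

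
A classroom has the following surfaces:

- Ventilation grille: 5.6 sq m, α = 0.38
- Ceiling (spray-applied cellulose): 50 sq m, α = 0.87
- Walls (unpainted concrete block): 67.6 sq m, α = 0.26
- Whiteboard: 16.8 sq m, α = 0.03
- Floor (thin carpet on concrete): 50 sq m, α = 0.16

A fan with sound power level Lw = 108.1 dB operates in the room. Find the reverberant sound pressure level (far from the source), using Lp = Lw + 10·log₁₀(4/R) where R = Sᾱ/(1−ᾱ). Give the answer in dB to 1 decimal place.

A = 71.708 sabins; S = 190.0 sq m.
ᾱ = 0.3774, so room constant R = A/(1−ᾱ) = 115.175 sq m.
Lp = 108.1 + 10·log₁₀(4/115.175) = 108.1 + (-14.59) = 93.5 dB.

93.5 dB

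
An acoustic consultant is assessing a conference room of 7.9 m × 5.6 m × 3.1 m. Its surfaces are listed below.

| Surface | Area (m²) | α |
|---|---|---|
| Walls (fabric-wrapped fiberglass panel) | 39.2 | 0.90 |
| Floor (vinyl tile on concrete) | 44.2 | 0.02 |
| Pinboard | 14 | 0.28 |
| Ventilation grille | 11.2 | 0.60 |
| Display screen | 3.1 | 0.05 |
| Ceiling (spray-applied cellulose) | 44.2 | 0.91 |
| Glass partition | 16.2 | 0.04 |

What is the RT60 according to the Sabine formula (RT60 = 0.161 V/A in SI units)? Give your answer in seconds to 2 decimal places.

0.25 s

Equivalent absorption area: A = 39.2×0.90 + 44.2×0.02 + 14×0.28 + 11.2×0.60 + 3.1×0.05 + 44.2×0.91 + 16.2×0.04 = 87.829 m².
V = 7.9·5.6·3.1 = 137.144 m³.
T = 0.161 V/A = 0.161·137.144/87.829 = 0.25 s.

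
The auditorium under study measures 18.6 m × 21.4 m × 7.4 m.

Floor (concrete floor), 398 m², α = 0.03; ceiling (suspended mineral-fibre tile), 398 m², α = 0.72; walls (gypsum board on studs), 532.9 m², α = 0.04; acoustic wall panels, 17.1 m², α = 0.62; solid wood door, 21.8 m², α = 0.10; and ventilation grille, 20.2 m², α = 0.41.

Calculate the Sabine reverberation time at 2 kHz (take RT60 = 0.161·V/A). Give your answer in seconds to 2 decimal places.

1.39 s

Equivalent absorption area: A = 398×0.03 + 398×0.72 + 532.9×0.04 + 17.1×0.62 + 21.8×0.10 + 20.2×0.41 = 340.880 m².
Room volume: 2945.496 m³.
RT60 = 0.161 · V / A = 0.161 × 2945.496 / 340.880 = 1.39 s.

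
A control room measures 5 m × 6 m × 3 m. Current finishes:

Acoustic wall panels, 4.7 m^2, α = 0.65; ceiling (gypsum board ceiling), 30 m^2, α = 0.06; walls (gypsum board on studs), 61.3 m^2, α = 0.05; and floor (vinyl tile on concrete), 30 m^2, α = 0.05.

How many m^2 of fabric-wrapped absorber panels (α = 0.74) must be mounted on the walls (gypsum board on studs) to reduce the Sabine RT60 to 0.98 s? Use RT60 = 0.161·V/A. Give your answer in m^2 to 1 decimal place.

7.8

A₁ = Σ Sᵢαᵢ = 4.7·0.65 + 30·0.06 + 61.3·0.05 + 30·0.05 = 9.420 sabins.
Required A₂ = 0.161·90/0.98 = 14.786 sabins.
ΔA needed = 14.786 − 9.420 = 5.366 sabins.
Net gain per m^2: Δα = 0.74 − 0.05 = 0.69.
Panel area = 5.366 / 0.69 = 7.8 m^2.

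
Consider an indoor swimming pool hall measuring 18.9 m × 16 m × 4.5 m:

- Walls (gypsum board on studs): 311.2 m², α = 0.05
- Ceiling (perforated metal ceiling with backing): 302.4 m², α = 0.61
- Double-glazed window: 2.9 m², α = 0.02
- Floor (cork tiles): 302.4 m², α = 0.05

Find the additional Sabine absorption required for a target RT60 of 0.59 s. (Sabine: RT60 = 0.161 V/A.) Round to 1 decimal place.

Equivalent absorption area: A₁ = 311.2·0.05 + 302.4·0.61 + 2.9·0.02 + 302.4·0.05 = 215.202 m².
Target A₂ = 0.161·1360.8/0.59 = 371.337 sabins (V = 1360.8 m³).
Additional absorption ΔA = 371.337 − 215.202 = 156.1 sabins.

156.1 sabins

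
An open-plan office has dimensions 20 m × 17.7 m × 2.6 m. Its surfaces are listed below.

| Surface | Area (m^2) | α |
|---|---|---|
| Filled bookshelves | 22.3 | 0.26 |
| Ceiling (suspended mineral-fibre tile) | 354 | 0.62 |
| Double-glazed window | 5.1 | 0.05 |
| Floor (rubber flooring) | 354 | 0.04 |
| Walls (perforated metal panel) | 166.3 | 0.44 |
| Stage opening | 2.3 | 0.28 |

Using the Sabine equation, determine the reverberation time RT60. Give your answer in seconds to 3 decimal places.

Equivalent absorption area: A = 22.3*0.26 + 354*0.62 + 5.1*0.05 + 354*0.04 + 166.3*0.44 + 2.3*0.28 = 313.509 m^2.
V = 20·17.7·2.6 = 920.4 m³.
Sabine: RT60 = 0.161 × 920.4 / 313.509 = 0.473 s.

0.473 s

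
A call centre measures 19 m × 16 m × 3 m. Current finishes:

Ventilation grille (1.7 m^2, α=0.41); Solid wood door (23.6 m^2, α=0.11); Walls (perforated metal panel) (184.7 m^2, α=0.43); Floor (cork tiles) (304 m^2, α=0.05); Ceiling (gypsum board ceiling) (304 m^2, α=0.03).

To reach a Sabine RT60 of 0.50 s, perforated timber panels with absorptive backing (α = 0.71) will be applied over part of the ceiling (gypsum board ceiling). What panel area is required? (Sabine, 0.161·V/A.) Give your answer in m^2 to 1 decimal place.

Summing Sᵢαᵢ: 0.697 + 2.596 + 79.421 + 15.200 + 9.120 → A₁ = 107.034 sabins.
V = 912 m³. Target absorption A₂ = 0.161 × 912 / 0.50 = 293.664 sabins.
Absorption to add: 293.664 − 107.034 = 186.630 sabins.
Net gain per m^2: Δα = 0.71 − 0.03 = 0.68.
Area = ΔA/Δα = 186.630/0.68 = 274.5 m^2.

274.5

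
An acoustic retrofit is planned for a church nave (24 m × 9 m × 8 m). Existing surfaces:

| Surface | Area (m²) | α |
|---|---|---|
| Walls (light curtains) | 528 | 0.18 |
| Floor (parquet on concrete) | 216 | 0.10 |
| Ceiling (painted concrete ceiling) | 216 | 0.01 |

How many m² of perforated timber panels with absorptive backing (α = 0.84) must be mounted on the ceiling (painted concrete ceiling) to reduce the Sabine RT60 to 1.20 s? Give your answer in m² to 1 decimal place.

Summing Sᵢαᵢ: 95.040 + 21.600 + 2.160 → A₁ = 118.800 sabins.
Required A₂ = 0.161·1728/1.20 = 231.840 sabins.
Absorption to add: 231.840 − 118.800 = 113.040 sabins.
Net gain per m²: Δα = 0.84 − 0.01 = 0.83.
Area = ΔA/Δα = 113.040/0.83 = 136.2 m².

136.2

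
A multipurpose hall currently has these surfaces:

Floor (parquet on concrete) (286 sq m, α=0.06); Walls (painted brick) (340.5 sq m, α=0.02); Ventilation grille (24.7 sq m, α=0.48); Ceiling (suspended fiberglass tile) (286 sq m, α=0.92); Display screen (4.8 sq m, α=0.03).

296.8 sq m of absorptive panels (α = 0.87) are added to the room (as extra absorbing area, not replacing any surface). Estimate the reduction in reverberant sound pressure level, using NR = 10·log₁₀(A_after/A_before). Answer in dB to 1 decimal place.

A_before = Σ Sᵢαᵢ = 286·0.06 + 340.5·0.02 + 24.7·0.48 + 286·0.92 + 4.8·0.03 = 299.090 sabins.
Added absorption = 296.8 × 0.87 = 258.216 sabins.
A_after = 299.090 + 258.216 = 557.306 sabins.
Reduction = 10 log₁₀(A_after/A_before) = 10 log₁₀(1.8633) = 2.7 dB.

2.7 dB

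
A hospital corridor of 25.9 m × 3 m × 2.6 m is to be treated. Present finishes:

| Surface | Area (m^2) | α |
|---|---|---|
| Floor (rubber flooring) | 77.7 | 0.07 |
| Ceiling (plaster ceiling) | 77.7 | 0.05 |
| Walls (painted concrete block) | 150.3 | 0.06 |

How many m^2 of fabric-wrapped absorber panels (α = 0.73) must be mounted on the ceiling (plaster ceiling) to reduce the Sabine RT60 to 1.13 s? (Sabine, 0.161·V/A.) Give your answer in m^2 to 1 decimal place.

15.4

Equivalent absorption area: A₁ = 77.7*0.07 + 77.7*0.05 + 150.3*0.06 = 18.342 m^2.
V = 202.02 m³. Target absorption A₂ = 0.161 × 202.02 / 1.13 = 28.783 sabins.
Absorption to add: 28.783 − 18.342 = 10.441 sabins.
Each m^2 of panel replacing the ceiling (plaster ceiling) adds (0.73 − 0.05) = 0.68 sabins.
Area = ΔA/Δα = 10.441/0.68 = 15.4 m^2.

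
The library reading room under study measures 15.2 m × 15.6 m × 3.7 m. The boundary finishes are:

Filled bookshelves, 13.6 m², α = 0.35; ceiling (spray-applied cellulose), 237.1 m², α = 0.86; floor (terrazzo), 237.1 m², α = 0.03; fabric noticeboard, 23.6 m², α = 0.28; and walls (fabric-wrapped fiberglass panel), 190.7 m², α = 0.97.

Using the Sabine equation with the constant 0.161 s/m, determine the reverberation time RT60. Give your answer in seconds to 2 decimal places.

Equivalent absorption area: A = 13.6·0.35 + 237.1·0.86 + 237.1·0.03 + 23.6·0.28 + 190.7·0.97 = 407.366 m².
V = 15.2·15.6·3.7 = 877.344 m³.
RT60 = 0.161 · V / A = 0.161 × 877.344 / 407.366 = 0.35 s.

0.35 s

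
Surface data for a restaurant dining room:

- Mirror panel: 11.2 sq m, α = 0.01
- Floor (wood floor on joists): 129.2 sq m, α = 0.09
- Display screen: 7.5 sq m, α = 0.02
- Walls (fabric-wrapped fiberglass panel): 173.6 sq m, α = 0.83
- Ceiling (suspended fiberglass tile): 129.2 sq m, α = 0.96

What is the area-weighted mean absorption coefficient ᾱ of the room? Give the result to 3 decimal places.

Total surface area S = 450.7 sq m.
Weighted sum Σ Sα = 280.010.
ᾱ = A/S = 0.621.

0.621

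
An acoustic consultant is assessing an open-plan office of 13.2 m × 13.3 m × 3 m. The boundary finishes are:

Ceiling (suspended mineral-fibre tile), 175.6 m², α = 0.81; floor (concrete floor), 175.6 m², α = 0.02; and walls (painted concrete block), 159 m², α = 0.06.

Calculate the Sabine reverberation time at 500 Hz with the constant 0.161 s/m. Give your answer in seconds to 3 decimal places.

0.546 s

A = Σ Sᵢαᵢ = 175.6·0.81 + 175.6·0.02 + 159·0.06 = 155.288 sabins.
Room volume: 526.68 m³.
T = 0.161 V/A = 0.161·526.68/155.288 = 0.546 s.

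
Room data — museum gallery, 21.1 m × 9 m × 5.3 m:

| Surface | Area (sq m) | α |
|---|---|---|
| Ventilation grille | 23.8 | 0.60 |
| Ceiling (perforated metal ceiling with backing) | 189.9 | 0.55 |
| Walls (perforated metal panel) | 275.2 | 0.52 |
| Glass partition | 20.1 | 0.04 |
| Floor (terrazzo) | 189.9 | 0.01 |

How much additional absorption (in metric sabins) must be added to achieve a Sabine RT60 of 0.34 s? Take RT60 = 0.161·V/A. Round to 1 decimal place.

A₁ = Σ Sᵢαᵢ = 23.8*0.60 + 189.9*0.55 + 275.2*0.52 + 20.1*0.04 + 189.9*0.01 = 264.532 sabins.
For T = 0.34 s, need A₂ = 0.161·V/T = 0.161·1006.47/0.34 = 476.593 sabins.
Additional absorption ΔA = 476.593 − 264.532 = 212.1 sabins.

212.1 sabins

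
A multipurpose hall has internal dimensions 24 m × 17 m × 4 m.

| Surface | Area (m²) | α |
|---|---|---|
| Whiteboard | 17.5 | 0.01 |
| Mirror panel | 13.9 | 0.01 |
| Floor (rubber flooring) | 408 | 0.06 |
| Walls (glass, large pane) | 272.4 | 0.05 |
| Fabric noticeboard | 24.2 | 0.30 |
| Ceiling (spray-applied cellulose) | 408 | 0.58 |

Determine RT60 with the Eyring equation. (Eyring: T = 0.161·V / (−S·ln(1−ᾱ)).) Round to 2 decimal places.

0.81 s

S = Σ Sᵢ = 1144.0 m².
Σ(Sᵢαᵢ) = 17.5·0.01 + 13.9·0.01 + 408·0.06 + 272.4·0.05 + 24.2·0.30 + 408·0.58 = 282.314.
Mean coefficient ᾱ = A/S = 0.2468.
Eyring denominator: −S ln(1−ᾱ) = 324.238.
V = 24 × 17 × 4 = 1632 m³.
T = 0.161·V/[−S·ln(1−ᾱ)] = 0.161·1632/324.238 = 0.81 s.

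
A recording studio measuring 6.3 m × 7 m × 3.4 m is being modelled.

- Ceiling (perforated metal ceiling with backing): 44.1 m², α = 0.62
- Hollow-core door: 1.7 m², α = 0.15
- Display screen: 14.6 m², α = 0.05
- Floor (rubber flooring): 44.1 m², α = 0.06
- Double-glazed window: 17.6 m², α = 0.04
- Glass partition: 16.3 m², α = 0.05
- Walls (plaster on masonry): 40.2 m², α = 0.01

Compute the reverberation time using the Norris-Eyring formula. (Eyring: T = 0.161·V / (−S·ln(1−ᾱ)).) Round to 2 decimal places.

Total surface area S = 44.1 + 1.7 + 14.6 + 44.1 + 17.6 + 16.3 + 40.2 = 178.6 m².
Absorption A = 44.1×0.62 + 1.7×0.15 + 14.6×0.05 + 44.1×0.06 + 17.6×0.04 + 16.3×0.05 + 40.2×0.01 = 32.894 sabins.
ᾱ = 32.894 / 178.6 = 0.1842.
−S·ln(1−ᾱ) = −178.6 × ln(1 − 0.1842) = 36.360.
V = 6.3 × 7 × 3.4 = 149.94 m³.
T = 0.161·V/[−S·ln(1−ᾱ)] = 0.161·149.94/36.360 = 0.66 s.

0.66 s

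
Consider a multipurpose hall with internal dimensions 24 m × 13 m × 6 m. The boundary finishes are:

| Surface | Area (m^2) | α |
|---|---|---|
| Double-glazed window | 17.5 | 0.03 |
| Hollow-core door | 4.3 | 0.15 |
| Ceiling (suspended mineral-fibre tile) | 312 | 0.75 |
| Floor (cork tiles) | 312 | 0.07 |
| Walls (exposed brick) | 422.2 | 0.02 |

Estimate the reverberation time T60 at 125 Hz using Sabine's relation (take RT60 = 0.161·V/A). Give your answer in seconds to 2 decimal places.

Summing Sᵢαᵢ: 0.525 + 0.645 + 234.000 + 21.840 + 8.444 → A = 265.454 sabins.
V = 24·13·6 = 1872 m³.
RT60 = 0.161 · V / A = 0.161 × 1872 / 265.454 = 1.14 s.

1.14 sec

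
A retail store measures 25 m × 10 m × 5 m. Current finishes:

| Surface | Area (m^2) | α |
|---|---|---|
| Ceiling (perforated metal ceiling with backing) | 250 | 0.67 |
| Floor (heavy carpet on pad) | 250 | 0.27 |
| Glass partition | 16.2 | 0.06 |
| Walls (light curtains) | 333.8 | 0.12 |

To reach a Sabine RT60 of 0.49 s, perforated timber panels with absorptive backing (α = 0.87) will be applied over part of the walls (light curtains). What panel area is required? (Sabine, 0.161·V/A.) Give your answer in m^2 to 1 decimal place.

Summing Sᵢαᵢ: 167.500 + 67.500 + 0.972 + 40.056 → A₁ = 276.028 sabins.
Required A₂ = 0.161·1250/0.49 = 410.714 sabins.
ΔA needed = 410.714 − 276.028 = 134.686 sabins.
Each m^2 of panel replacing the walls (light curtains) adds (0.87 − 0.12) = 0.75 sabins.
Area = ΔA/Δα = 134.686/0.75 = 179.6 m^2.

179.6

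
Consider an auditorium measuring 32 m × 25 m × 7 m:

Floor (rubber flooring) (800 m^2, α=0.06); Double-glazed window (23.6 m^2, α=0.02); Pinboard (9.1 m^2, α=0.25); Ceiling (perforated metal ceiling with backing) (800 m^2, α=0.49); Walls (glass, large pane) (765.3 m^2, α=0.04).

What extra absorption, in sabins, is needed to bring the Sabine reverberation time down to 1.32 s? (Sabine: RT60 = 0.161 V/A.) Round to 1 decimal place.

209.7 sabins

Summing Sᵢαᵢ: 48.000 + 0.472 + 2.275 + 392.000 + 30.612 → A₁ = 473.359 sabins.
For T = 1.32 s, need A₂ = 0.161·V/T = 0.161·5600/1.32 = 683.030 sabins.
Additional absorption ΔA = 683.030 − 473.359 = 209.7 sabins.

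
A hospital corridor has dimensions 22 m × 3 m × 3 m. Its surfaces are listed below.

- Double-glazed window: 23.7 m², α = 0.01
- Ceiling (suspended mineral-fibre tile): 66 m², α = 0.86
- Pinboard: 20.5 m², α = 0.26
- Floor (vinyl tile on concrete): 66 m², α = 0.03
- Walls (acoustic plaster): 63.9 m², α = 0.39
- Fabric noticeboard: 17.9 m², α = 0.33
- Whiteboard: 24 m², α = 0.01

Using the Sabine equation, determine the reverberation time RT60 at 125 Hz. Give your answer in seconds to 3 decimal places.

Summing Sᵢαᵢ: 0.237 + 56.760 + 5.330 + 1.980 + 24.921 + 5.907 + 0.240 → A = 95.375 sabins.
Room volume: 198 m³.
Sabine: RT60 = 0.161 × 198 / 95.375 = 0.334 s.

0.334 sec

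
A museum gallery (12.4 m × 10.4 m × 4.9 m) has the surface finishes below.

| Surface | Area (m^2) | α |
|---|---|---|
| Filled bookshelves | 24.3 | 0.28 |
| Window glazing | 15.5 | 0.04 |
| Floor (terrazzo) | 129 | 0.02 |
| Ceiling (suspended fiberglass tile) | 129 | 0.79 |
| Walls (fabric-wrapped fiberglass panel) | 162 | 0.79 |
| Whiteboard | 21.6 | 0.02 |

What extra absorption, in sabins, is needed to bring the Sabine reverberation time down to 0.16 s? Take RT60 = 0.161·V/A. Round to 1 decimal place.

395.5 sabins

A₁ = Σ Sᵢαᵢ = 24.3*0.28 + 15.5*0.04 + 129*0.02 + 129*0.79 + 162*0.79 + 21.6*0.02 = 240.326 sabins.
Target A₂ = 0.161·631.904/0.16 = 635.853 sabins (V = 631.904 m³).
Shortfall: 635.853 − 240.326 = 395.5 sabins.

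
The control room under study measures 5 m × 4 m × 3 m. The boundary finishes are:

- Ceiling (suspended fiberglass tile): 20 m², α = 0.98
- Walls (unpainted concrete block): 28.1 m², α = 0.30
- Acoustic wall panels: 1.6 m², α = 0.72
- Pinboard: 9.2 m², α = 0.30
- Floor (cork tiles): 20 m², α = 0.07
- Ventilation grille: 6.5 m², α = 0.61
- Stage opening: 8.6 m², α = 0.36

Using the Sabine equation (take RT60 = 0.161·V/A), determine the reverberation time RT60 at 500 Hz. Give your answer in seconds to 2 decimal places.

0.24 s

Total absorption A = 20*0.98 + 28.1*0.30 + 1.6*0.72 + 9.2*0.30 + 20*0.07 + 6.5*0.61 + 8.6*0.36
  = 19.600 + 8.430 + 1.152 + 2.760 + 1.400 + 3.965 + 3.096 = 40.403 m² sabins.
Volume V = 5 × 4 × 3 = 60 m³.
Sabine: RT60 = 0.161 × 60 / 40.403 = 0.24 s.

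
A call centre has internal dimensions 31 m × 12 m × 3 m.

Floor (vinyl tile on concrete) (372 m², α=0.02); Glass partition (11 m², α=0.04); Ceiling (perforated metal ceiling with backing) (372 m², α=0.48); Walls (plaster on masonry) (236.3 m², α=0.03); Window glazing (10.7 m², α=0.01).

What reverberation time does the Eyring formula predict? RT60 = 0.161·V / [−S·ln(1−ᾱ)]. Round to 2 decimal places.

0.84 s

S = Σ Sᵢ = 1002.0 m².
Absorption A = 372·0.02 + 11·0.04 + 372·0.48 + 236.3·0.03 + 10.7·0.01 = 193.636 sabins.
Mean coefficient ᾱ = A/S = 0.1932.
−S·ln(1−ᾱ) = −1002.0 × ln(1 − 0.1932) = 215.109.
V = 31 × 12 × 3 = 1116 m³.
RT60 = 0.161 × 1116 / 215.109 = 0.84 s.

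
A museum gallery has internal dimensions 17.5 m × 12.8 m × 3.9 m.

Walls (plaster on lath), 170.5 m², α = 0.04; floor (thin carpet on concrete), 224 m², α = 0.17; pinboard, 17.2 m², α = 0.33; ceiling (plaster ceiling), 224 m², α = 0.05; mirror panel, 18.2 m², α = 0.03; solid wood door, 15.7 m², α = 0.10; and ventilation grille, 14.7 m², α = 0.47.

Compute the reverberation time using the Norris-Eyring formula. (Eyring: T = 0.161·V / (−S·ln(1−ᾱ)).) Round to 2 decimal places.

Total surface area S = 170.5 + 224 + 17.2 + 224 + 18.2 + 15.7 + 14.7 = 684.3 m².
Σ(Sᵢαᵢ) = 170.5×0.04 + 224×0.17 + 17.2×0.33 + 224×0.05 + 18.2×0.03 + 15.7×0.10 + 14.7×0.47 = 70.801.
Mean coefficient ᾱ = A/S = 0.1035.
−S·ln(1−ᾱ) = −684.3 × ln(1 − 0.1035) = 74.765.
V = 17.5 × 12.8 × 3.9 = 873.6 m³.
T = 0.161·V/[−S·ln(1−ᾱ)] = 0.161·873.6/74.765 = 1.88 s.

1.88 s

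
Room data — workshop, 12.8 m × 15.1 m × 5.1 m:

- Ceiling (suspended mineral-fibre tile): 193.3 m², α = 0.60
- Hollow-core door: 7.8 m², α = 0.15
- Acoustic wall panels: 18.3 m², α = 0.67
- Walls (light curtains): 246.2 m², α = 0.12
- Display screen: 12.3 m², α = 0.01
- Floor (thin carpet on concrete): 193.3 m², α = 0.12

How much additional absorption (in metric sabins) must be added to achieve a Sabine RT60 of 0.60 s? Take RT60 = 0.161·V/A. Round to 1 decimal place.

82.2 sabins

Total absorption A₁ = 193.3×0.60 + 7.8×0.15 + 18.3×0.67 + 246.2×0.12 + 12.3×0.01 + 193.3×0.12
  = 115.980 + 1.170 + 12.261 + 29.544 + 0.123 + 23.196 = 182.274 m² sabins.
For T = 0.60 s, need A₂ = 0.161·V/T = 0.161·985.728/0.60 = 264.504 sabins.
Additional absorption ΔA = 264.504 − 182.274 = 82.2 sabins.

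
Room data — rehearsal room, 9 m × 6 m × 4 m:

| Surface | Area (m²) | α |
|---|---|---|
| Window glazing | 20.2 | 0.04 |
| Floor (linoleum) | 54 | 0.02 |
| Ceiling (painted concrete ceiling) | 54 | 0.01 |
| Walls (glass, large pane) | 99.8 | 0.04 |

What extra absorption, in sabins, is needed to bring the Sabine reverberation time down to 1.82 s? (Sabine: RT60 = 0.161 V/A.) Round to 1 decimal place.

Equivalent absorption area: A₁ = 20.2·0.04 + 54·0.02 + 54·0.01 + 99.8·0.04 = 6.420 m².
For T = 1.82 s, need A₂ = 0.161·V/T = 0.161·216/1.82 = 19.108 sabins.
Additional absorption ΔA = 19.108 − 6.420 = 12.7 sabins.

12.7 sabins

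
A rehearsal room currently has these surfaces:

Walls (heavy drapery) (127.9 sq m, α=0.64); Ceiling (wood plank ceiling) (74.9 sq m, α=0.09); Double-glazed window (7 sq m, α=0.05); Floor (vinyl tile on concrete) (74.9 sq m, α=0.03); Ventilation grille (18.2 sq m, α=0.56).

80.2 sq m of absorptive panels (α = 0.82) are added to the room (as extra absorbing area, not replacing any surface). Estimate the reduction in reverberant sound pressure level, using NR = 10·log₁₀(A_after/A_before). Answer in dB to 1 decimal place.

A_before = Σ Sᵢαᵢ = 127.9*0.64 + 74.9*0.09 + 7*0.05 + 74.9*0.03 + 18.2*0.56 = 101.386 sabins.
Added absorption = 80.2 × 0.82 = 65.764 sabins.
New total A_after = 167.150 sabins.
Reduction = 10 log₁₀(A_after/A_before) = 10 log₁₀(1.6486) = 2.2 dB.

2.2 dB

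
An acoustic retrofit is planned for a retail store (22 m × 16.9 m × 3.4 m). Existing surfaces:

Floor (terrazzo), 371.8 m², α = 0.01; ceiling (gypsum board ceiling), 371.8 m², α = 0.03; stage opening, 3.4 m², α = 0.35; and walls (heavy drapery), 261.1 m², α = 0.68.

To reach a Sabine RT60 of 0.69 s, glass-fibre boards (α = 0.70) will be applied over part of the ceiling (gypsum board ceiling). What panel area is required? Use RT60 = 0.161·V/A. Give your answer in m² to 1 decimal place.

151.3

Equivalent absorption area: A₁ = 371.8·0.01 + 371.8·0.03 + 3.4·0.35 + 261.1·0.68 = 193.610 m².
Required A₂ = 0.161·1264.12/0.69 = 294.961 sabins.
ΔA needed = 294.961 − 193.610 = 101.351 sabins.
Net gain per m²: Δα = 0.70 − 0.03 = 0.67.
Panel area = 101.351 / 0.67 = 151.3 m².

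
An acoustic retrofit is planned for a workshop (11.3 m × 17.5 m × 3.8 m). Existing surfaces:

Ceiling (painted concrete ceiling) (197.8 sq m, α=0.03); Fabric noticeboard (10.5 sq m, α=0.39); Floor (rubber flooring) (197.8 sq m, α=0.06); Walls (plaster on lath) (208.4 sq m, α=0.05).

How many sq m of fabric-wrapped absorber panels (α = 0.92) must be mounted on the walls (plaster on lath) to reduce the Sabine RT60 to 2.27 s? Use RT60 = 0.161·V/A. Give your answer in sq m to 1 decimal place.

A₁ = Σ Sᵢαᵢ = 197.8·0.03 + 10.5·0.39 + 197.8·0.06 + 208.4·0.05 = 32.317 sabins.
V = 751.45 m³. Target absorption A₂ = 0.161 × 751.45 / 2.27 = 53.297 sabins.
Absorption to add: 53.297 − 32.317 = 20.980 sabins.
Each sq m of panel replacing the walls (plaster on lath) adds (0.92 − 0.05) = 0.87 sabins.
Area = ΔA/Δα = 20.980/0.87 = 24.1 sq m.

24.1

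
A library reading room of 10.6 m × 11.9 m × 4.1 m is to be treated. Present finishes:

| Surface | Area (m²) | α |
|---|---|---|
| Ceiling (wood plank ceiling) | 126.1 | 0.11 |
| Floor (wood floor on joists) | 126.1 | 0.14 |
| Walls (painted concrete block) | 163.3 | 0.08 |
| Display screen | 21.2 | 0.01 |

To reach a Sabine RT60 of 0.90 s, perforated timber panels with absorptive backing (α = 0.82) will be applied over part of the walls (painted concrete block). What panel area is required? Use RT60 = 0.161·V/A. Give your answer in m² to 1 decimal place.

64.5

A₁ = Σ Sᵢαᵢ = 126.1*0.11 + 126.1*0.14 + 163.3*0.08 + 21.2*0.01 = 44.801 sabins.
Required A₂ = 0.161·517.174/0.90 = 92.517 sabins.
ΔA needed = 92.517 − 44.801 = 47.716 sabins.
Each m² of panel replacing the walls (painted concrete block) adds (0.82 − 0.08) = 0.74 sabins.
Area = ΔA/Δα = 47.716/0.74 = 64.5 m².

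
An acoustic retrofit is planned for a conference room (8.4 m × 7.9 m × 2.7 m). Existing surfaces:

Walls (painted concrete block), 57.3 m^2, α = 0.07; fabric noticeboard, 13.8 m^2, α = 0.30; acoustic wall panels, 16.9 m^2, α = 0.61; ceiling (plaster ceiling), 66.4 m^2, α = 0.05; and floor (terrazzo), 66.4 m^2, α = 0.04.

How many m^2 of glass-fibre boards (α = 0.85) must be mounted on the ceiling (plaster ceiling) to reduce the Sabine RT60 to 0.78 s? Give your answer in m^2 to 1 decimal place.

Summing Sᵢαᵢ: 4.011 + 4.140 + 10.309 + 3.320 + 2.656 → A₁ = 24.436 sabins.
V = 179.172 m³. Target absorption A₂ = 0.161 × 179.172 / 0.78 = 36.983 sabins.
Absorption to add: 36.983 − 24.436 = 12.547 sabins.
Net gain per m^2: Δα = 0.85 − 0.05 = 0.80.
Area = ΔA/Δα = 12.547/0.80 = 15.7 m^2.

15.7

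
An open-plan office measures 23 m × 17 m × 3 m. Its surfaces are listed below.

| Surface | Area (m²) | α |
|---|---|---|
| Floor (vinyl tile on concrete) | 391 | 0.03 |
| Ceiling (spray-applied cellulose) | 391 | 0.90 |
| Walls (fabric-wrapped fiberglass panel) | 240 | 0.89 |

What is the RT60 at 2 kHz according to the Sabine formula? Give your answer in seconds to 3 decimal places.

0.327 s

Equivalent absorption area: A = 391×0.03 + 391×0.90 + 240×0.89 = 577.230 m².
Volume V = 23 × 17 × 3 = 1173 m³.
T = 0.161 V/A = 0.161·1173/577.230 = 0.327 s.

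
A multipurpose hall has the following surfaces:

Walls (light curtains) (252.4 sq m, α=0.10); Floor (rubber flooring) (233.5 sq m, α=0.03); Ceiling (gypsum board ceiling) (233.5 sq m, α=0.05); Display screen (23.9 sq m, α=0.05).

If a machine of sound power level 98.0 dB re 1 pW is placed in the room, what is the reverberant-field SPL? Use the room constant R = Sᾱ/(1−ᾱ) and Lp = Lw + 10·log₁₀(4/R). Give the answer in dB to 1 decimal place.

87.2 dB

Σ(Sᵢαᵢ) = 252.4×0.10 + 233.5×0.03 + 233.5×0.05 + 23.9×0.05 = 45.115; total area S = 743.3 sq m.
ᾱ = 45.115/743.3 = 0.0607; R = Sᾱ/(1−ᾱ) = 45.115/(1−0.0607) = 48.030 sq m.
Lp = Lw + 10 log₁₀(4/R) = 98.0 -10.79 = 87.2 dB.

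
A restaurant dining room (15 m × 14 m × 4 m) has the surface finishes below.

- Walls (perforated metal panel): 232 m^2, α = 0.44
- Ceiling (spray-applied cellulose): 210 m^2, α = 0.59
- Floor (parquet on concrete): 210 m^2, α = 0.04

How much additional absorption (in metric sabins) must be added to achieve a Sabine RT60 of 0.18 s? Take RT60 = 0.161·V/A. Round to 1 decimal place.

Total absorption A₁ = 232·0.44 + 210·0.59 + 210·0.04
  = 102.080 + 123.900 + 8.400 = 234.380 m^2 sabins.
V = 840 m³. Required absorption A₂ = 0.161 × 840 / 0.18 = 751.333 sabins.
Shortfall: 751.333 − 234.380 = 517.0 sabins.

517.0 sabins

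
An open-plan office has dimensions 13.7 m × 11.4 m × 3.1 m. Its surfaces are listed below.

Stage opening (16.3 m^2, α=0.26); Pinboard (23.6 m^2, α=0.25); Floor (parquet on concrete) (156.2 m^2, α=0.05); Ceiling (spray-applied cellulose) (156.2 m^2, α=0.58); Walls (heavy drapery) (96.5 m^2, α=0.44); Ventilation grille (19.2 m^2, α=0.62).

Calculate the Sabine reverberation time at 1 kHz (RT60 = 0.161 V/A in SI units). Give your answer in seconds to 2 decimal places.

Equivalent absorption area: A = 16.3×0.26 + 23.6×0.25 + 156.2×0.05 + 156.2×0.58 + 96.5×0.44 + 19.2×0.62 = 162.908 m^2.
V = 13.7·11.4·3.1 = 484.158 m³.
T = 0.161 V/A = 0.161·484.158/162.908 = 0.48 s.

0.48 s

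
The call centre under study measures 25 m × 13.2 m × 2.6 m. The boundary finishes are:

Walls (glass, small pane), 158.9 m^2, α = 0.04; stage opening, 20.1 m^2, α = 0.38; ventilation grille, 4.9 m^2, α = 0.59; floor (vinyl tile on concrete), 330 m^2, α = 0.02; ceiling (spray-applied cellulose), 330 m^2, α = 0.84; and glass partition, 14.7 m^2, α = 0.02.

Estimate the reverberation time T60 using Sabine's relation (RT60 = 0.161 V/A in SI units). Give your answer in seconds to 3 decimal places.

A = Σ Sᵢαᵢ = 158.9·0.04 + 20.1·0.38 + 4.9·0.59 + 330·0.02 + 330·0.84 + 14.7·0.02 = 300.979 sabins.
Volume V = 25 × 13.2 × 2.6 = 858 m³.
RT60 = 0.161 · V / A = 0.161 × 858 / 300.979 = 0.459 s.

0.459 s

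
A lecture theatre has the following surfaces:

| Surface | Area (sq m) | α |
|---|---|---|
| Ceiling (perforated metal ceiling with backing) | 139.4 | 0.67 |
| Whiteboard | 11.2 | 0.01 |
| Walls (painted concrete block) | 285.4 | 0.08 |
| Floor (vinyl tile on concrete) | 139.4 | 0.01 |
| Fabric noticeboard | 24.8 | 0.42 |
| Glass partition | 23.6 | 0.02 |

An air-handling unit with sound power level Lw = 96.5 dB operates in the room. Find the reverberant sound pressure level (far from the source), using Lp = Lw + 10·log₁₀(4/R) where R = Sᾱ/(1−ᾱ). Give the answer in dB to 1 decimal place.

80.4 dB

Σ(Sᵢαᵢ) = 139.4·0.67 + 11.2·0.01 + 285.4·0.08 + 139.4·0.01 + 24.8·0.42 + 23.6·0.02 = 128.624; total area S = 623.8 sq m.
ᾱ = 0.2062, so room constant R = A/(1−ᾱ) = 162.036 sq m.
Lp = Lw + 10 log₁₀(4/R) = 96.5 -16.08 = 80.4 dB.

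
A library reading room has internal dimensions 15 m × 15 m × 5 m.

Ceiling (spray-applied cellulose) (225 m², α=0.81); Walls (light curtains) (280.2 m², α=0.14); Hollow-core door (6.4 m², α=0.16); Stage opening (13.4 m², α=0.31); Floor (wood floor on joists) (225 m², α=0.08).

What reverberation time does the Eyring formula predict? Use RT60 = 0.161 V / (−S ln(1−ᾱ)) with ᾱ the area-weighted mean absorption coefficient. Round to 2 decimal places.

Total surface area S = 225 + 280.2 + 6.4 + 13.4 + 225 = 750.0 m².
Σ(Sᵢαᵢ) = 225·0.81 + 280.2·0.14 + 6.4·0.16 + 13.4·0.31 + 225·0.08 = 244.656.
Mean coefficient ᾱ = A/S = 0.3262.
Eyring denominator: −S ln(1−ᾱ) = 296.116.
V = 15 × 15 × 5 = 1125 m³.
T = 0.161·V/[−S·ln(1−ᾱ)] = 0.161·1125/296.116 = 0.61 s.

0.61 s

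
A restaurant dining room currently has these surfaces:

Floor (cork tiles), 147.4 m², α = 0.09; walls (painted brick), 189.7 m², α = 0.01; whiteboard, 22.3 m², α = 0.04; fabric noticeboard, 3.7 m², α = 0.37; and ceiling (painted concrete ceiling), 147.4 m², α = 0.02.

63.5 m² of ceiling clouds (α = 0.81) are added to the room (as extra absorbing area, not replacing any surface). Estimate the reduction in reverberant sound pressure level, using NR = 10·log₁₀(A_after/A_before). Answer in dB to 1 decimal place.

Total absorption A_before = 147.4·0.09 + 189.7·0.01 + 22.3·0.04 + 3.7·0.37 + 147.4·0.02
  = 13.266 + 1.897 + 0.892 + 1.369 + 2.948 = 20.372 m² sabins.
Added absorption = 63.5 × 0.81 = 51.435 sabins.
New total A_after = 71.807 sabins.
NR = 10·log₁₀(71.807/20.372) = 5.5 dB.

5.5 dB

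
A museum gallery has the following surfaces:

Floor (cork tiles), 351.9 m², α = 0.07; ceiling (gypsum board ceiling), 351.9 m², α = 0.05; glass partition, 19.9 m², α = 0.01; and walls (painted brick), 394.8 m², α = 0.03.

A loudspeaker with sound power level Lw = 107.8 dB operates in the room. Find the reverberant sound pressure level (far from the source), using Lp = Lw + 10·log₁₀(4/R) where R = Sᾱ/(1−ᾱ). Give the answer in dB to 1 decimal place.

96.3 dB

Σ(Sᵢαᵢ) = 351.9·0.07 + 351.9·0.05 + 19.9·0.01 + 394.8·0.03 = 54.271; total area S = 1118.5 m².
ᾱ = 54.271/1118.5 = 0.0485; R = Sᾱ/(1−ᾱ) = 54.271/(1−0.0485) = 57.037 m².
Lp = 107.8 + 10·log₁₀(4/57.037) = 107.8 + (-11.54) = 96.3 dB.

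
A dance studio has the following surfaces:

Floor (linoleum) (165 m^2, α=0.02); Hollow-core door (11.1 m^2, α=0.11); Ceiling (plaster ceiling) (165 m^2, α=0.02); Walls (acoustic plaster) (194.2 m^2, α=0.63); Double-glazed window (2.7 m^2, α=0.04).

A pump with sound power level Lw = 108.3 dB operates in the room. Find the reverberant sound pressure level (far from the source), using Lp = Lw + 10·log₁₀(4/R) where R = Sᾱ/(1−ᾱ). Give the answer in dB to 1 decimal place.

Σ(Sᵢαᵢ) = 165·0.02 + 11.1·0.11 + 165·0.02 + 194.2·0.63 + 2.7·0.04 = 130.275; total area S = 538.0 m^2.
ᾱ = 130.275/538.0 = 0.2421; R = Sᾱ/(1−ᾱ) = 130.275/(1−0.2421) = 171.889 m^2.
Lp = Lw + 10 log₁₀(4/R) = 108.3 -16.33 = 92.0 dB.

92.0 dB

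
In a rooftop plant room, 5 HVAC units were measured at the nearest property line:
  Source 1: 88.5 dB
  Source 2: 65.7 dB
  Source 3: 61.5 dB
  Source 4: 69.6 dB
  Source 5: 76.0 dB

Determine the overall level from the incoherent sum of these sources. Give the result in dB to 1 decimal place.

Converting to relative power and adding: 10^(88.5/10) + 10^(65.7/10) + 10^(61.5/10) + 10^(69.6/10) + 10^(76.0/10) = 7.62e+08.
Combined level = 10 log₁₀(7.62e+08) = 88.8 dB.

88.8 dB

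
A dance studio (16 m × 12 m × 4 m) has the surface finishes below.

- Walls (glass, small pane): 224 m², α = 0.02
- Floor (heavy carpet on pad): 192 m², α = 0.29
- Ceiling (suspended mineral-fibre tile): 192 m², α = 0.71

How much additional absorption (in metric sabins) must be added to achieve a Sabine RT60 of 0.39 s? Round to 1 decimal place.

120.6 sabins

Total absorption A₁ = 224×0.02 + 192×0.29 + 192×0.71
  = 4.480 + 55.680 + 136.320 = 196.480 m² sabins.
For T = 0.39 s, need A₂ = 0.161·V/T = 0.161·768/0.39 = 317.046 sabins.
ΔA = A₂ − A₁ = 317.046 − 196.480 = 120.6 sabins.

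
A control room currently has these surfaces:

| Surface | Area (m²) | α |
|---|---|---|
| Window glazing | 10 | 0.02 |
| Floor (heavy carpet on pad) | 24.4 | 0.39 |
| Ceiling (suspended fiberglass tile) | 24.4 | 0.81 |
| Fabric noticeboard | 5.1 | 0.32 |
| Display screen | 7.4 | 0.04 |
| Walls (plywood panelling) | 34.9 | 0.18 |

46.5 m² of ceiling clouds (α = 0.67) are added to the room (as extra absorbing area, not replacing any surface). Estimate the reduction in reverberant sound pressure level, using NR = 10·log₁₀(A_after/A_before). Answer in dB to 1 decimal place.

2.6 dB

Total absorption A_before = 10×0.02 + 24.4×0.39 + 24.4×0.81 + 5.1×0.32 + 7.4×0.04 + 34.9×0.18
  = 0.200 + 9.516 + 19.764 + 1.632 + 0.296 + 6.282 = 37.690 m² sabins.
Added absorption = 46.5 × 0.67 = 31.155 sabins.
A_after = 37.690 + 31.155 = 68.845 sabins.
NR = 10·log₁₀(68.845/37.690) = 2.6 dB.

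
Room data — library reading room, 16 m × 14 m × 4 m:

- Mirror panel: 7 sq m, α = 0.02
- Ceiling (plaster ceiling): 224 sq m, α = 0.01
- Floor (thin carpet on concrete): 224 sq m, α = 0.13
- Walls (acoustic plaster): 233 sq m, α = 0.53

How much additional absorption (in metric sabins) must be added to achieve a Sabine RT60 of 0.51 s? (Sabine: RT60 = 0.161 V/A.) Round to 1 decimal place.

127.9 sabins

Summing Sᵢαᵢ: 0.140 + 2.240 + 29.120 + 123.490 → A₁ = 154.990 sabins.
For T = 0.51 s, need A₂ = 0.161·V/T = 0.161·896/0.51 = 282.855 sabins.
Shortfall: 282.855 − 154.990 = 127.9 sabins.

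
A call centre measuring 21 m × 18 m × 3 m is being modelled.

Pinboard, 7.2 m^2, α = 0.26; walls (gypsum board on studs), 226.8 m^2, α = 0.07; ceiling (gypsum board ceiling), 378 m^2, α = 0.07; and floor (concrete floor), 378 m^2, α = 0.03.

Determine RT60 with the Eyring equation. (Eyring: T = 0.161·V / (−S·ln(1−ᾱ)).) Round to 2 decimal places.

S = Σ Sᵢ = 990.0 m^2.
Σ(Sᵢαᵢ) = 7.2×0.26 + 226.8×0.07 + 378×0.07 + 378×0.03 = 55.548.
Mean coefficient ᾱ = A/S = 0.0561.
−S·ln(1−ᾱ) = −990.0 × ln(1 − 0.0561) = 57.158.
V = 21 × 18 × 3 = 1134 m³.
T = 0.161·V/[−S·ln(1−ᾱ)] = 0.161·1134/57.158 = 3.19 s.

3.19 s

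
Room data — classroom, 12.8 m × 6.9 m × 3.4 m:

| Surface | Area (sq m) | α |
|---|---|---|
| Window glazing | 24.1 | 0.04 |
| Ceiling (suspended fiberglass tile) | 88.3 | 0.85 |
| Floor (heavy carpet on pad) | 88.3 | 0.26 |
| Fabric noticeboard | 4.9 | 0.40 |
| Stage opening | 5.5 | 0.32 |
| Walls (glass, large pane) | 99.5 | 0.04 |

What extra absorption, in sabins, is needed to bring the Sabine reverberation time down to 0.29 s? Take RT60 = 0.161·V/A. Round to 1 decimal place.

A₁ = Σ Sᵢαᵢ = 24.1*0.04 + 88.3*0.85 + 88.3*0.26 + 4.9*0.40 + 5.5*0.32 + 99.5*0.04 = 106.677 sabins.
Target A₂ = 0.161·300.288/0.29 = 166.712 sabins (V = 300.288 m³).
Additional absorption ΔA = 166.712 − 106.677 = 60.0 sabins.

60.0 sabins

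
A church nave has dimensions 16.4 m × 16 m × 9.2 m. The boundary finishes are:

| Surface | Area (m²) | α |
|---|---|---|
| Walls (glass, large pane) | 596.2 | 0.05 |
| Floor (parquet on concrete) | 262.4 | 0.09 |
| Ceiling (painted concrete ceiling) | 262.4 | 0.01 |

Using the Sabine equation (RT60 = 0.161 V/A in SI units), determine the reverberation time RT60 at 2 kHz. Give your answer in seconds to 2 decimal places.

6.93 s

A = Σ Sᵢαᵢ = 596.2×0.05 + 262.4×0.09 + 262.4×0.01 = 56.050 sabins.
Volume V = 16.4 × 16 × 9.2 = 2414.08 m³.
T = 0.161 V/A = 0.161·2414.08/56.050 = 6.93 s.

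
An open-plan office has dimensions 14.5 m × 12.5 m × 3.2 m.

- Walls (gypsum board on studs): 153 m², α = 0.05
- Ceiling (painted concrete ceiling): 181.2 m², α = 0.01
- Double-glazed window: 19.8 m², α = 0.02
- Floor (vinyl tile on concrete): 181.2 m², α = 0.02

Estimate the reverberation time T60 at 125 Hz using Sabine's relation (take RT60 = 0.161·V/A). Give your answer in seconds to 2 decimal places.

6.93 s

A = Σ Sᵢαᵢ = 153*0.05 + 181.2*0.01 + 19.8*0.02 + 181.2*0.02 = 13.482 sabins.
Room volume: 580 m³.
T = 0.161 V/A = 0.161·580/13.482 = 6.93 s.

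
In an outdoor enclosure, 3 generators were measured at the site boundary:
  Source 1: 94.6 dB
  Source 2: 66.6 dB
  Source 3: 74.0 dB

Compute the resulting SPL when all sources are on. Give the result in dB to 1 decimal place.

94.6 dB

Sum in the linear (power) domain: Σ 10^(Lᵢ/10) = 10^(94.6/10) + 10^(66.6/10) + 10^(74.0/10) = 2.914e+09.
Back to dB: 10·log₁₀ Σ = 94.6 dB.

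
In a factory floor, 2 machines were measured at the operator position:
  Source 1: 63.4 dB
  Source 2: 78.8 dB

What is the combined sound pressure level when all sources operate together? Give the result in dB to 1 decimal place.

78.9 dB

Converting to relative power and adding: 10^(63.4/10) + 10^(78.8/10) = 7.805e+07.
L_total = 10·log₁₀(7.805e+07) = 78.9 dB.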